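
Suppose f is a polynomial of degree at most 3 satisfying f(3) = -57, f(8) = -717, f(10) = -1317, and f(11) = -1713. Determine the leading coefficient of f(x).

-1

Write f(x) = ax^3 + bx^2 + cx + d. Substituting each data point gives a linear system:
  27a + 9b + 3c + d = -57
  512a + 64b + 8c + d = -717
  1000a + 100b + 10c + d = -1317
  1331a + 121b + 11c + d = -1713
Solving the system yields a = -1, b = -3, c = -2, d = 3.
So f(x) = -x³ - 3x² - 2x + 3.
The leading coefficient is -1.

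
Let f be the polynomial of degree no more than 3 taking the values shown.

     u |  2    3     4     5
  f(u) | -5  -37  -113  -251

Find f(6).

-469

Write f(u) = au^3 + bu^2 + cu + d. Substituting each data point gives a linear system:
  8a + 4b + 2c + d = -5
  27a + 9b + 3c + d = -37
  64a + 16b + 4c + d = -113
  125a + 25b + 5c + d = -251
Solving the system yields a = -3, b = 5, c = 0, d = -1.
So f(u) = -3u^3 + 5u^2 - 1.
Then f(6) = -469.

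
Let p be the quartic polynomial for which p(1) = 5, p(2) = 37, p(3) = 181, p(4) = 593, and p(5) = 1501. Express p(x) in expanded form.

p(x) = 3x^4 - 4x^3 + 5x^2 + 1

Write p(x) = ax^4 + bx^3 + cx^2 + dx + e. Substituting each data point gives a linear system:
  a + b + c + d + e = 5
  16a + 8b + 4c + 2d + e = 37
  81a + 27b + 9c + 3d + e = 181
  256a + 64b + 16c + 4d + e = 593
  625a + 125b + 25c + 5d + e = 1501
Solving the system yields a = 3, b = -4, c = 5, d = 0, e = 1.
So p(x) = 3x^4 - 4x^3 + 5x^2 + 1.
Check: p(1) = 5. ✓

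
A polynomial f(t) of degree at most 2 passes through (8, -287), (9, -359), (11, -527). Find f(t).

Write f(t) = at^2 + bt + c. Substituting each data point gives a linear system:
  64a + 8b + c = -287
  81a + 9b + c = -359
  121a + 11b + c = -527
Solving the system yields a = -4, b = -4, c = 1.
So f(t) = -4t^2 - 4t + 1.
Check: f(9) = -359. ✓

f(t) = -4t^2 - 4t + 1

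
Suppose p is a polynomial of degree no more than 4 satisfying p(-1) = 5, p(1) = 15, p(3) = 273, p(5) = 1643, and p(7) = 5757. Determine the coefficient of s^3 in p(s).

Write p(s) = as^4 + bs^3 + cs^2 + ds + e. Substituting each data point gives a linear system:
  a - b + c - d + e = 5
  a + b + c + d + e = 15
  81a + 27b + 9c + 3d + e = 273
  625a + 125b + 25c + 5d + e = 1643
  2401a + 343b + 49c + 7d + e = 5757
Solving the system yields a = 2, b = 2, c = 5, d = 3, e = 3.
So p(s) = 2s^4 + 2s^3 + 5s^2 + 3s + 3.
The coefficient of s^3 is 2.

2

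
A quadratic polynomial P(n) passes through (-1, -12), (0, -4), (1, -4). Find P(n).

Write P(n) = an^2 + bn + c. Substituting each data point gives a linear system:
  a - b + c = -12
  c = -4
  a + b + c = -4
Solving the system yields a = -4, b = 4, c = -4.
So P(n) = -4n² + 4n - 4.
Check: P(1) = -4. ✓

P(n) = -4n^2 + 4n - 4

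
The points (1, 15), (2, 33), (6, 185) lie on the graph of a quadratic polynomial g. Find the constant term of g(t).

Write g(t) = at^2 + bt + c. Substituting each data point gives a linear system:
  a + b + c = 15
  4a + 2b + c = 33
  36a + 6b + c = 185
Solving the system yields a = 4, b = 6, c = 5.
So g(t) = 4t^2 + 6t + 5.
The constant term is 5.

5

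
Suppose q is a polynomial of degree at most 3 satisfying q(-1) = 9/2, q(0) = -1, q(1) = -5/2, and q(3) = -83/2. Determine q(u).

Using the Lagrange interpolation formula with nodes -1, 0, 1, 3:
  L_0(u) = u(u - 1)(u - 3) / -8
  L_1(u) = (u + 1)(u - 1)(u - 3) / 3
  L_2(u) = (u + 1)u(u - 3) / -4
  L_3(u) = (u + 1)u(u - 1) / 24
Then q(u) = 9/2·L_0(u) - 1·L_1(u) - 5/2·L_2(u) - 83/2·L_3(u).
Expanding and collecting terms gives q(u) = -2u^3 + 2u^2 - (3/2)u - 1.
Check: q(0) = -1. ✓

q(u) = -2u^3 + 2u^2 - (3/2)u - 1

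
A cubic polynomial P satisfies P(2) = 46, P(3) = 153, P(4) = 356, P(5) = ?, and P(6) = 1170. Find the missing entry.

685

The 4 known points determine the degree-3 polynomial uniquely.
Write P(t) = at^3 + bt^2 + ct + d. Substituting each data point gives a linear system:
  8a + 4b + 2c + d = 46
  27a + 9b + 3c + d = 153
  64a + 16b + 4c + d = 356
  216a + 36b + 6c + d = 1170
Solving the system yields a = 5, b = 3, c = -3, d = 0.
So P(t) = 5t³ + 3t² - 3t.
Then P(5) = 685.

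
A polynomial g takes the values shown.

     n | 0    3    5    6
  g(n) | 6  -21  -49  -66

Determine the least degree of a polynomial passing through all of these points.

2

Divided differences on the nodes 0, 3, 5, 6:
  order 0: 6  -21  -49  -66
  order 1: -9  -14  -17
  order 2: -1  -1
  order 3: 0
The order-2 divided differences are all -1 (nonzero) and every higher order vanishes, so the data lies on a polynomial of degree exactly 2.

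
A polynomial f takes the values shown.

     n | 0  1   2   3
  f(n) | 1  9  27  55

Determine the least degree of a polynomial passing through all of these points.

Forward differences of the values at n = 0, 1, 2, 3:
  f  : 1  9  27  55
  Δ  : 8  18  28
  Δ^2: 10  10
  Δ^3: 0
The second differences are constant (10) and nonzero, while all higher differences vanish, so the minimal degree is 2.

2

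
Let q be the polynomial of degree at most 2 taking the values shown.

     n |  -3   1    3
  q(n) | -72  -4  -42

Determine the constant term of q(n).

Write q(n) = an^2 + bn + c. Substituting each data point gives a linear system:
  9a - 3b + c = -72
  a + b + c = -4
  9a + 3b + c = -42
Solving the system yields a = -6, b = 5, c = -3.
So q(n) = -6n^2 + 5n - 3.
The constant term is -3.

-3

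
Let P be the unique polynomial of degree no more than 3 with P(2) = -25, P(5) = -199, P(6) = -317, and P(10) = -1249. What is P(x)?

P(x) = -x^3 - 2x^2 - 5x + 1

Write P(x) = ax^3 + bx^2 + cx + d. Substituting each data point gives a linear system:
  8a + 4b + 2c + d = -25
  125a + 25b + 5c + d = -199
  216a + 36b + 6c + d = -317
  1000a + 100b + 10c + d = -1249
Solving the system yields a = -1, b = -2, c = -5, d = 1.
So P(x) = -x^3 - 2x^2 - 5x + 1.
Check: P(2) = -25. ✓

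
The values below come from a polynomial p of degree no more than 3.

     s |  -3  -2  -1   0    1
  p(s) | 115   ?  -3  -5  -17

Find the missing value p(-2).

25

The 4 known points determine the degree-3 polynomial uniquely.
Write p(s) = as^3 + bs^2 + cs + d. Substituting each data point gives a linear system:
  -27a + 9b - 3c + d = 115
  -a + b - c + d = -3
  d = -5
  a + b + c + d = -17
Solving the system yields a = -6, b = -5, c = -1, d = -5.
So p(s) = -6s^3 - 5s^2 - s - 5.
Then p(-2) = 25.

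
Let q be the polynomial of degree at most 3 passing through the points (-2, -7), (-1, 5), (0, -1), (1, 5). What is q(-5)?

Forward differences of the values at s = -2, -1, 0, 1:
  q  : -7  5  -1  5
  Δ  : 12  -6  6
  Δ^2: -18  12
  Δ^3: 30
The third differences are constant, confirming degree 3.
Interpolating (Newton forward form) and evaluating at s = -5 gives q(-5) = -451.

-451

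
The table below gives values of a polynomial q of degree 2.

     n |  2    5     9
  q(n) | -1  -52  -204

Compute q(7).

Write q(n) = an^2 + bn + c. Substituting each data point gives a linear system:
  4a + 2b + c = -1
  25a + 5b + c = -52
  81a + 9b + c = -204
Solving the system yields a = -3, b = 4, c = 3.
So q(n) = -3n^2 + 4n + 3.
Then q(7) = -116.

-116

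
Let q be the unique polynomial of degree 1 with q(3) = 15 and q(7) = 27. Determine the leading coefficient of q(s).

Write q(s) = as + b. Substituting each data point gives a linear system:
  3a + b = 15
  7a + b = 27
Solving the system yields a = 3, b = 6.
So q(s) = 3s + 6.
The leading coefficient is 3.

3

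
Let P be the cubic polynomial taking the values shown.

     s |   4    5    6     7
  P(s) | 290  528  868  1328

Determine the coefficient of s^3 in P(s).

Write P(s) = as^3 + bs^2 + cs + d. Substituting each data point gives a linear system:
  64a + 16b + 4c + d = 290
  125a + 25b + 5c + d = 528
  216a + 36b + 6c + d = 868
  343a + 49b + 7c + d = 1328
Solving the system yields a = 3, b = 6, c = 1, d = -2.
So P(s) = 3s³ + 6s² + s - 2.
The leading coefficient is 3.

3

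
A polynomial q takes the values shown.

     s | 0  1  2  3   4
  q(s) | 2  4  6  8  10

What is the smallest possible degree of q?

1

Forward differences of the values at s = 0, 1, 2, 3, 4:
  q  : 2  4  6  8  10
  Δ  : 2  2  2  2
  Δ^2: 0  0  0
  Δ^3: 0  0
  Δ^4: 0
The first differences are constant (2) and nonzero, while all higher differences vanish, so the minimal degree is 1.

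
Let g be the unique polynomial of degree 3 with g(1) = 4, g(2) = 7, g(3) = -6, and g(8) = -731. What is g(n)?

Using the Lagrange interpolation formula with nodes 1, 2, 3, 8:
  L_0(n) = (n - 2)(n - 3)(n - 8) / -14
  L_1(n) = (n - 1)(n - 3)(n - 8) / 6
  L_2(n) = (n - 1)(n - 2)(n - 8) / -10
  L_3(n) = (n - 1)(n - 2)(n - 3) / 210
Then g(n) = 4·L_0(n) + 7·L_1(n) - 6·L_2(n) - 731·L_3(n).
Expanding and collecting terms gives g(n) = -2n^3 + 4n^2 + 5n - 3.
Check: g(3) = -6. ✓

g(n) = -2n^3 + 4n^2 + 5n - 3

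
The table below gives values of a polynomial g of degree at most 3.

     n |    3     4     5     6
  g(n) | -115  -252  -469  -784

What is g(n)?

Using the Lagrange interpolation formula with nodes 3, 4, 5, 6:
  L_0(n) = (n - 4)(n - 5)(n - 6) / -6
  L_1(n) = (n - 3)(n - 5)(n - 6) / 2
  L_2(n) = (n - 3)(n - 4)(n - 6) / -2
  L_3(n) = (n - 3)(n - 4)(n - 5) / 6
Then g(n) = -115·L_0(n) - 252·L_1(n) - 469·L_2(n) - 784·L_3(n).
Expanding and collecting terms gives g(n) = -3n³ - 4n² + 2n - 4.
Check: g(3) = -115. ✓

g(n) = -3n^3 - 4n^2 + 2n - 4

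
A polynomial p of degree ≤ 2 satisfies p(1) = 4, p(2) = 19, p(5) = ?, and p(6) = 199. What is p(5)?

The 3 known points determine the degree-2 polynomial uniquely.
Write p(x) = ax^2 + bx + c. Substituting each data point gives a linear system:
  a + b + c = 4
  4a + 2b + c = 19
  36a + 6b + c = 199
Solving the system yields a = 6, b = -3, c = 1.
So p(x) = 6x² - 3x + 1.
Then p(5) = 136.

136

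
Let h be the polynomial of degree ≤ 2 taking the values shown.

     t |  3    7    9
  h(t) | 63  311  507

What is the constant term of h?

Write h(t) = at^2 + bt + c. Substituting each data point gives a linear system:
  9a + 3b + c = 63
  49a + 7b + c = 311
  81a + 9b + c = 507
Solving the system yields a = 6, b = 2, c = 3.
So h(t) = 6t^2 + 2t + 3.
The constant term is 3.

3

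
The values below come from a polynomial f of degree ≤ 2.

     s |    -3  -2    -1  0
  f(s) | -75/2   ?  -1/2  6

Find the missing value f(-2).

-15

The 3 known points determine the degree-2 polynomial uniquely.
Write f(s) = as^2 + bs + c. Substituting each data point gives a linear system:
  9a - 3b + c = -75/2
  a - b + c = -1/2
  c = 6
Solving the system yields a = -4, b = 5/2, c = 6.
So f(s) = -4s^2 + (5/2)s + 6.
Then f(-2) = -15.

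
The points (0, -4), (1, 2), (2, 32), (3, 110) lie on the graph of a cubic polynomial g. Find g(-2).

-40

Write g(x) = ax^3 + bx^2 + cx + d. Substituting each data point gives a linear system:
  d = -4
  a + b + c + d = 2
  8a + 4b + 2c + d = 32
  27a + 9b + 3c + d = 110
Solving the system yields a = 4, b = 0, c = 2, d = -4.
So g(x) = 4x^3 + 2x - 4.
Then g(-2) = -40.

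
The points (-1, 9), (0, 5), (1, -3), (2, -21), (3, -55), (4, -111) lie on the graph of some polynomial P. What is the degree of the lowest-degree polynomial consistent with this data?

Forward differences of the values at u = -1, 0, 1, 2, 3, 4:
  P  : 9  5  -3  -21  -55  -111
  Δ  : -4  -8  -18  -34  -56
  Δ^2: -4  -10  -16  -22
  Δ^3: -6  -6  -6
  Δ^4: 0  0
  Δ^5: 0
The third differences are constant (-6) and nonzero, while all higher differences vanish, so the minimal degree is 3.

3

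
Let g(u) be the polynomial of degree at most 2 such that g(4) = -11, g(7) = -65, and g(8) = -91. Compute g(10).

-155

Using the Lagrange interpolation formula with nodes 4, 7, 8:
  L_0(u) = (u - 7)(u - 8) / 12
  L_1(u) = (u - 4)(u - 8) / -3
  L_2(u) = (u - 4)(u - 7) / 4
Then g(u) = -11·L_0(u) - 65·L_1(u) - 91·L_2(u).
Expanding and collecting terms gives g(u) = -2u² + 4u + 5.
Evaluating at u = 10: g(10) = -155.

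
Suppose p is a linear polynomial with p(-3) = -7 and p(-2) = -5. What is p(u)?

Using the Lagrange interpolation formula with nodes -3, -2:
  L_0(u) = (u + 2) / -1
  L_1(u) = (u + 3) / 1
Then p(u) = -7·L_0(u) - 5·L_1(u).
Expanding and collecting terms gives p(u) = 2u - 1.
Check: p(-2) = -5. ✓

p(u) = 2u - 1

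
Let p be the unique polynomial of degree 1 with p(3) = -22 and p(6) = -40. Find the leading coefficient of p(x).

-6

Write p(x) = ax + b. Substituting each data point gives a linear system:
  3a + b = -22
  6a + b = -40
Solving the system yields a = -6, b = -4.
So p(x) = -6x - 4.
The leading coefficient is -6.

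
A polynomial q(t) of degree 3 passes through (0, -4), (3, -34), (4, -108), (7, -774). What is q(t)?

Using the Lagrange interpolation formula with nodes 0, 3, 4, 7:
  L_0(t) = (t - 3)(t - 4)(t - 7) / -84
  L_1(t) = t(t - 4)(t - 7) / 12
  L_2(t) = t(t - 3)(t - 7) / -12
  L_3(t) = t(t - 3)(t - 4) / 84
Then q(t) = -4·L_0(t) - 34·L_1(t) - 108·L_2(t) - 774·L_3(t).
Expanding and collecting terms gives q(t) = -3t^3 + 5t^2 + 2t - 4.
Check: q(4) = -108. ✓

q(t) = -3t^3 + 5t^2 + 2t - 4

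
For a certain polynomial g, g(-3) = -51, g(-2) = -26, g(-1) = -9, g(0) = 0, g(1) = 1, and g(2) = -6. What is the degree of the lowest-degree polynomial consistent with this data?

Forward differences of the values at x = -3, -2, -1, 0, 1, 2:
  g  : -51  -26  -9  0  1  -6
  Δ  : 25  17  9  1  -7
  Δ^2: -8  -8  -8  -8
  Δ^3: 0  0  0
  Δ^4: 0  0
  Δ^5: 0
The second differences are constant (-8) and nonzero, while all higher differences vanish, so the minimal degree is 2.

2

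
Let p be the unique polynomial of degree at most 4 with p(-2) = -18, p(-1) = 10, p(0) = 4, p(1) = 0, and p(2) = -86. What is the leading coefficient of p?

Write p(t) = at^4 + bt^3 + ct^2 + dt + e. Substituting each data point gives a linear system:
  16a - 8b + 4c - 2d + e = -18
  a - b + c - d + e = 10
  e = 4
  a + b + c + d + e = 0
  16a + 8b + 4c + 2d + e = -86
Solving the system yields a = -5, b = -4, c = 6, d = -1, e = 4.
So p(t) = -5t⁴ - 4t³ + 6t² - t + 4.
The leading coefficient is -5.

-5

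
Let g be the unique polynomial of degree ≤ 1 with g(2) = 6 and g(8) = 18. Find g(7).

16

Write g(s) = as + b. Substituting each data point gives a linear system:
  2a + b = 6
  8a + b = 18
Solving the system yields a = 2, b = 2.
So g(s) = 2s + 2.
Then g(7) = 16.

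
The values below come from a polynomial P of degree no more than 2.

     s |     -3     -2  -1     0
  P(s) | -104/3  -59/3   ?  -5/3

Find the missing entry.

-26/3

The 3 known points determine the degree-2 polynomial uniquely.
Write P(s) = as^2 + bs + c. Substituting each data point gives a linear system:
  9a - 3b + c = -104/3
  4a - 2b + c = -59/3
  c = -5/3
Solving the system yields a = -2, b = 5, c = -5/3.
So P(s) = -2s² + 5s - 5/3.
Then P(-1) = -26/3.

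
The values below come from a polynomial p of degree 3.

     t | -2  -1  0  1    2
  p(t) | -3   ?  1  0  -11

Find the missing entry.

-2

The 4 known points determine the degree-3 polynomial uniquely.
Write p(t) = at^3 + bt^2 + ct + d. Substituting each data point gives a linear system:
  -8a + 4b - 2c + d = -3
  d = 1
  a + b + c + d = 0
  8a + 4b + 2c + d = -11
Solving the system yields a = -1, b = -2, c = 2, d = 1.
So p(t) = -t³ - 2t² + 2t + 1.
Then p(-1) = -2.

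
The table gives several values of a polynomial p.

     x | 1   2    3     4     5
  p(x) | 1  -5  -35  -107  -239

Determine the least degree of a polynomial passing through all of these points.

3

Forward differences of the values at x = 1, 2, 3, 4, 5:
  p  : 1  -5  -35  -107  -239
  Δ  : -6  -30  -72  -132
  Δ^2: -24  -42  -60
  Δ^3: -18  -18
  Δ^4: 0
The third differences are constant (-18) and nonzero, while all higher differences vanish, so the minimal degree is 3.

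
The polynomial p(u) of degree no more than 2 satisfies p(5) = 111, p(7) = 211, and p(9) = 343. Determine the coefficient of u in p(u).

Write p(u) = au^2 + bu + c. Substituting each data point gives a linear system:
  25a + 5b + c = 111
  49a + 7b + c = 211
  81a + 9b + c = 343
Solving the system yields a = 4, b = 2, c = 1.
So p(u) = 4u^2 + 2u + 1.
The coefficient of u is 2.

2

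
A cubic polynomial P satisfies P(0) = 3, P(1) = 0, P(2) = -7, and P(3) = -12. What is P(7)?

108

Using the Lagrange interpolation formula with nodes 0, 1, 2, 3:
  L_0(u) = (u - 1)(u - 2)(u - 3) / -6
  L_1(u) = u(u - 2)(u - 3) / 2
  L_2(u) = u(u - 1)(u - 3) / -2
  L_3(u) = u(u - 1)(u - 2) / 6
Then P(u) = 3·L_0(u) + 0·L_1(u) - 7·L_2(u) - 12·L_3(u).
Expanding and collecting terms gives P(u) = u^3 - 5u^2 + u + 3.
Evaluating at u = 7: P(7) = 108.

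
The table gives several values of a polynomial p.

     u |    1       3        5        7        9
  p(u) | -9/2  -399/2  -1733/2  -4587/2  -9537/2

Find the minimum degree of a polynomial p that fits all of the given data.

3

Forward differences of the values at u = 1, 3, 5, 7, 9:
  p  : -9/2  -399/2  -1733/2  -4587/2  -9537/2
  Δ  : -195  -667  -1427  -2475
  Δ^2: -472  -760  -1048
  Δ^3: -288  -288
  Δ^4: 0
The third differences are constant (-288) and nonzero, while all higher differences vanish, so the minimal degree is 3.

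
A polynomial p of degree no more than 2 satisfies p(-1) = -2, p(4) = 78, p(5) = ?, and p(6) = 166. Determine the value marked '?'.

The 3 known points determine the degree-2 polynomial uniquely.
Write p(s) = as^2 + bs + c. Substituting each data point gives a linear system:
  a - b + c = -2
  16a + 4b + c = 78
  36a + 6b + c = 166
Solving the system yields a = 4, b = 4, c = -2.
So p(s) = 4s² + 4s - 2.
Then p(5) = 118.

118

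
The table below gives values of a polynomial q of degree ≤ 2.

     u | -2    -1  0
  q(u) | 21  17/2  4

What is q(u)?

Write q(u) = au^2 + bu + c. Substituting each data point gives a linear system:
  4a - 2b + c = 21
  a - b + c = 17/2
  c = 4
Solving the system yields a = 4, b = -1/2, c = 4.
So q(u) = 4u² - (1/2)u + 4.
Check: q(-1) = 17/2. ✓

q(u) = 4u^2 - (1/2)u + 4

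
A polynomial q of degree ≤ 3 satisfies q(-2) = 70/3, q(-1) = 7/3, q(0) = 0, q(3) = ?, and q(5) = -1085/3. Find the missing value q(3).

-75

The 4 known points determine the degree-3 polynomial uniquely.
Write q(x) = ax^3 + bx^2 + cx + d. Substituting each data point gives a linear system:
  -8a + 4b - 2c + d = 70/3
  -a + b - c + d = 7/3
  d = 0
  125a + 25b + 5c + d = -1085/3
Solving the system yields a = -3, b = 1/3, c = 1, d = 0.
So q(x) = -3x^3 + (1/3)x^2 + x.
Then q(3) = -75.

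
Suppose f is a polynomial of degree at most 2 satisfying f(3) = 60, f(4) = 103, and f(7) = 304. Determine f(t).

f(t) = 6t^2 + t + 3

Write f(t) = at^2 + bt + c. Substituting each data point gives a linear system:
  9a + 3b + c = 60
  16a + 4b + c = 103
  49a + 7b + c = 304
Solving the system yields a = 6, b = 1, c = 3.
So f(t) = 6t^2 + t + 3.
Check: f(3) = 60. ✓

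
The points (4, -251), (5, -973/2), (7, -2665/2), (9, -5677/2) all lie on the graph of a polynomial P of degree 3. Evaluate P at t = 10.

-3899

Write P(t) = at^3 + bt^2 + ct + d. Substituting each data point gives a linear system:
  64a + 16b + 4c + d = -251
  125a + 25b + 5c + d = -973/2
  343a + 49b + 7c + d = -2665/2
  729a + 81b + 9c + d = -5677/2
Solving the system yields a = -4, b = 3/2, c = -5, d = 1.
So P(t) = -4t^3 + (3/2)t^2 - 5t + 1.
Then P(10) = -3899.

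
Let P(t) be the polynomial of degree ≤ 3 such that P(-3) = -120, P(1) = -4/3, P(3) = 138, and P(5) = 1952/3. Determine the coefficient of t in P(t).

Write P(t) = at^3 + bt^2 + ct + d. Substituting each data point gives a linear system:
  -27a + 9b - 3c + d = -120
  a + b + c + d = -4/3
  27a + 9b + 3c + d = 138
  125a + 25b + 5c + d = 1952/3
Solving the system yields a = 5, b = 5/3, c = -2, d = -6.
So P(t) = 5t³ + (5/3)t² - 2t - 6.
The coefficient of t is -2.

-2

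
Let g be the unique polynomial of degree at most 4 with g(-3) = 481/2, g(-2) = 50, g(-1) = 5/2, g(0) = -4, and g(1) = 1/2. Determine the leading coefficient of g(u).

Write g(u) = au^4 + bu^3 + cu^2 + du + e. Substituting each data point gives a linear system:
  81a - 27b + 9c - 3d + e = 481/2
  16a - 8b + 4c - 2d + e = 50
  a - b + c - d + e = 5/2
  e = -4
  a + b + c + d + e = 1/2
Solving the system yields a = 3, b = 1, c = 5/2, d = -2, e = -4.
So g(u) = 3u^4 + u^3 + (5/2)u^2 - 2u - 4.
The leading coefficient is 3.

3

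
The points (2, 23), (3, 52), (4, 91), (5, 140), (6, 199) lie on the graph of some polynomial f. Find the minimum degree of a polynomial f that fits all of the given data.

Forward differences of the values at n = 2, 3, 4, 5, 6:
  f  : 23  52  91  140  199
  Δ  : 29  39  49  59
  Δ^2: 10  10  10
  Δ^3: 0  0
  Δ^4: 0
The second differences are constant (10) and nonzero, while all higher differences vanish, so the minimal degree is 2.

2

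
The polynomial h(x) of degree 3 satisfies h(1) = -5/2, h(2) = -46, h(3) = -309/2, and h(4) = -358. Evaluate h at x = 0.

Forward differences of the values at x = 1, 2, 3, 4:
  h  : -5/2  -46  -309/2  -358
  Δ  : -87/2  -217/2  -407/2
  Δ^2: -65  -95
  Δ^3: -30
The third differences are constant, confirming degree 3.
Interpolating (Newton forward form) and evaluating at x = 0 gives h(0) = 6.

6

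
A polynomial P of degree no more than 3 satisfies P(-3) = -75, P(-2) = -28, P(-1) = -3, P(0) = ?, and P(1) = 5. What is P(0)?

On equispaced nodes a degree-3 polynomial has vanishing fourth forward difference, so
  P(-3) - 4·P(-2) + 6·P(-1) - 4·P(0) + P(1) = 0.
Substituting the known values and solving for P(0):
  -4·P(0) = -24
  P(0) = 6.

6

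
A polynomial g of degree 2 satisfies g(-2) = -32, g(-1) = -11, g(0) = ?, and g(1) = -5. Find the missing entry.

-2

On equispaced nodes a degree-2 polynomial has vanishing third forward difference, so
  - g(-2) + 3·g(-1) - 3·g(0) + g(1) = 0.
Substituting the known values and solving for g(0):
  -3·g(0) = 6
  g(0) = -2.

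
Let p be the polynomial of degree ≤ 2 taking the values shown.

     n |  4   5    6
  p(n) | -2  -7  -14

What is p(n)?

p(n) = -n^2 + 4n - 2

Write p(n) = an^2 + bn + c. Substituting each data point gives a linear system:
  16a + 4b + c = -2
  25a + 5b + c = -7
  36a + 6b + c = -14
Solving the system yields a = -1, b = 4, c = -2.
So p(n) = -n² + 4n - 2.
Check: p(6) = -14. ✓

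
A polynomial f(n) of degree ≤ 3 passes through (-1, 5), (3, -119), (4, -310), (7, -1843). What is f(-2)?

56

Write f(n) = an^3 + bn^2 + cn + d. Substituting each data point gives a linear system:
  -a + b - c + d = 5
  27a + 9b + 3c + d = -119
  64a + 16b + 4c + d = -310
  343a + 49b + 7c + d = -1843
Solving the system yields a = -6, b = 4, c = 3, d = -2.
So f(n) = -6n^3 + 4n^2 + 3n - 2.
Then f(-2) = 56.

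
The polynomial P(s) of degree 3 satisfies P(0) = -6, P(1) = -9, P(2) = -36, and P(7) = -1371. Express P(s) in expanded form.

Write P(s) = as^3 + bs^2 + cs + d. Substituting each data point gives a linear system:
  d = -6
  a + b + c + d = -9
  8a + 4b + 2c + d = -36
  343a + 49b + 7c + d = -1371
Solving the system yields a = -4, b = 0, c = 1, d = -6.
So P(s) = -4s³ + s - 6.
Check: P(1) = -9. ✓

P(s) = -4s^3 + s - 6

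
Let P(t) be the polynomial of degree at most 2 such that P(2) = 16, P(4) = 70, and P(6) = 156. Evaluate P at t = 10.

424

Using the Lagrange interpolation formula with nodes 2, 4, 6:
  L_0(t) = (t - 4)(t - 6) / 8
  L_1(t) = (t - 2)(t - 6) / -4
  L_2(t) = (t - 2)(t - 4) / 8
Then P(t) = 16·L_0(t) + 70·L_1(t) + 156·L_2(t).
Expanding and collecting terms gives P(t) = 4t^2 + 3t - 6.
Evaluating at t = 10: P(10) = 424.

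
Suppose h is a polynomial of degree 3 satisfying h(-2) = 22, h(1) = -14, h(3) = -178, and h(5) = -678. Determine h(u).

Write h(u) = au^3 + bu^2 + cu + d. Substituting each data point gives a linear system:
  -8a + 4b - 2c + d = 22
  a + b + c + d = -14
  27a + 9b + 3c + d = -178
  125a + 25b + 5c + d = -678
Solving the system yields a = -4, b = -6, c = -6, d = 2.
So h(u) = -4u³ - 6u² - 6u + 2.
Check: h(-2) = 22. ✓

h(u) = -4u^3 - 6u^2 - 6u + 2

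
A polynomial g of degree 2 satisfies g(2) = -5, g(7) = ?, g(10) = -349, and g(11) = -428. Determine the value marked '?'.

The 3 known points determine the degree-2 polynomial uniquely.
Write g(t) = at^2 + bt + c. Substituting each data point gives a linear system:
  4a + 2b + c = -5
  100a + 10b + c = -349
  121a + 11b + c = -428
Solving the system yields a = -4, b = 5, c = 1.
So g(t) = -4t^2 + 5t + 1.
Then g(7) = -160.

-160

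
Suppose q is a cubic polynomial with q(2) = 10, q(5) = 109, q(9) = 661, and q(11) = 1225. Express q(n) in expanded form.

q(n) = n^3 - n^2 + n + 4

Write q(n) = an^3 + bn^2 + cn + d. Substituting each data point gives a linear system:
  8a + 4b + 2c + d = 10
  125a + 25b + 5c + d = 109
  729a + 81b + 9c + d = 661
  1331a + 121b + 11c + d = 1225
Solving the system yields a = 1, b = -1, c = 1, d = 4.
So q(n) = n^3 - n^2 + n + 4.
Check: q(2) = 10. ✓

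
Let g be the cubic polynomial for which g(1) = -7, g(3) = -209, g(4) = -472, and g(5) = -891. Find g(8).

-3444

Write g(x) = ax^3 + bx^2 + cx + d. Substituting each data point gives a linear system:
  a + b + c + d = -7
  27a + 9b + 3c + d = -209
  64a + 16b + 4c + d = -472
  125a + 25b + 5c + d = -891
Solving the system yields a = -6, b = -6, c = 1, d = 4.
So g(x) = -6x^3 - 6x^2 + x + 4.
Then g(8) = -3444.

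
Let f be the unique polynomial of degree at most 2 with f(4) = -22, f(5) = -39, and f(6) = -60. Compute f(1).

5

Using the Lagrange interpolation formula with nodes 4, 5, 6:
  L_0(n) = (n - 5)(n - 6) / 2
  L_1(n) = (n - 4)(n - 6) / -1
  L_2(n) = (n - 4)(n - 5) / 2
Then f(n) = -22·L_0(n) - 39·L_1(n) - 60·L_2(n).
Expanding and collecting terms gives f(n) = -2n^2 + n + 6.
Evaluating at n = 1: f(1) = 5.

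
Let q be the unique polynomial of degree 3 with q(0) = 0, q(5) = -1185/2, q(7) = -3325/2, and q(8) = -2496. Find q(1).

-1/2

Write q(t) = at^3 + bt^2 + ct + d. Substituting each data point gives a linear system:
  d = 0
  125a + 25b + 5c + d = -1185/2
  343a + 49b + 7c + d = -3325/2
  512a + 64b + 8c + d = -2496
Solving the system yields a = -5, b = 1/2, c = 4, d = 0.
So q(t) = -5t³ + (1/2)t² + 4t.
Then q(1) = -1/2.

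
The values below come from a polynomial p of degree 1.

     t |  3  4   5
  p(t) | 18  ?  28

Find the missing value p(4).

23

The 2 known points determine the degree-1 polynomial uniquely.
Write p(t) = at + b. Substituting each data point gives a linear system:
  3a + b = 18
  5a + b = 28
Solving the system yields a = 5, b = 3.
So p(t) = 5t + 3.
Then p(4) = 23.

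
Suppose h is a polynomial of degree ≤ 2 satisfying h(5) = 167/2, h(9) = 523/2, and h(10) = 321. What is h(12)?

Write h(n) = an^2 + bn + c. Substituting each data point gives a linear system:
  25a + 5b + c = 167/2
  81a + 9b + c = 523/2
  100a + 10b + c = 321
Solving the system yields a = 3, b = 5/2, c = -4.
So h(n) = 3n^2 + (5/2)n - 4.
Then h(12) = 458.

458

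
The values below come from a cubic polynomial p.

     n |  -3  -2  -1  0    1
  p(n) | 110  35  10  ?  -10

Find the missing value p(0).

5

On equispaced nodes a degree-3 polynomial has vanishing fourth forward difference, so
  p(-3) - 4·p(-2) + 6·p(-1) - 4·p(0) + p(1) = 0.
Substituting the known values and solving for p(0):
  -4·p(0) = -20
  p(0) = 5.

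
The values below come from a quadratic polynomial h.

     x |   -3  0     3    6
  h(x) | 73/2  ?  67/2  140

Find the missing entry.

-1

On equispaced nodes a degree-2 polynomial has vanishing third forward difference, so
  - h(-3) + 3·h(0) - 3·h(3) + h(6) = 0.
Substituting the known values and solving for h(0):
  3·h(0) = -3
  h(0) = -1.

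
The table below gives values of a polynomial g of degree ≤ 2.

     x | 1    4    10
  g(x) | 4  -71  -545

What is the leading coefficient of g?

-6

Write g(x) = ax^2 + bx + c. Substituting each data point gives a linear system:
  a + b + c = 4
  16a + 4b + c = -71
  100a + 10b + c = -545
Solving the system yields a = -6, b = 5, c = 5.
So g(x) = -6x^2 + 5x + 5.
The leading coefficient is -6.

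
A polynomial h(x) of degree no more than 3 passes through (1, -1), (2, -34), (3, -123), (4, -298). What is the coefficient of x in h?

Write h(x) = ax^3 + bx^2 + cx + d. Substituting each data point gives a linear system:
  a + b + c + d = -1
  8a + 4b + 2c + d = -34
  27a + 9b + 3c + d = -123
  64a + 16b + 4c + d = -298
Solving the system yields a = -5, b = 2, c = -4, d = 6.
So h(x) = -5x³ + 2x² - 4x + 6.
The coefficient of x is -4.

-4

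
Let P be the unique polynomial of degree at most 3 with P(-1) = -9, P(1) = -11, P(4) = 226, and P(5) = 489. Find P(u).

Write P(u) = au^3 + bu^2 + cu + d. Substituting each data point gives a linear system:
  -a + b - c + d = -9
  a + b + c + d = -11
  64a + 16b + 4c + d = 226
  125a + 25b + 5c + d = 489
Solving the system yields a = 5, b = -4, c = -6, d = -6.
So P(u) = 5u³ - 4u² - 6u - 6.
Check: P(-1) = -9. ✓

P(u) = 5u^3 - 4u^2 - 6u - 6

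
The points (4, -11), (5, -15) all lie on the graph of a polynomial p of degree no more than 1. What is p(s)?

Write p(s) = as + b. Substituting each data point gives a linear system:
  4a + b = -11
  5a + b = -15
Solving the system yields a = -4, b = 5.
So p(s) = -4s + 5.
Check: p(4) = -11. ✓

p(s) = -4s + 5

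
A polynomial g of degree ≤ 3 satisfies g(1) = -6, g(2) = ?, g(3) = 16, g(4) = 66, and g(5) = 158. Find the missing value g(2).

On equispaced nodes a degree-3 polynomial has vanishing fourth forward difference, so
  g(1) - 4·g(2) + 6·g(3) - 4·g(4) + g(5) = 0.
Substituting the known values and solving for g(2):
  -4·g(2) = 16
  g(2) = -4.

-4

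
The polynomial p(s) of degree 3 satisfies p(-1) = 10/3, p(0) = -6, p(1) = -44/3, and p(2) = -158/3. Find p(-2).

130/3

Forward differences of the values at s = -1, 0, 1, 2:
  p  : 10/3  -6  -44/3  -158/3
  Δ  : -28/3  -26/3  -38
  Δ^2: 2/3  -88/3
  Δ^3: -30
The third differences are constant, confirming degree 3.
Interpolating (Newton forward form) and evaluating at s = -2 gives p(-2) = 130/3.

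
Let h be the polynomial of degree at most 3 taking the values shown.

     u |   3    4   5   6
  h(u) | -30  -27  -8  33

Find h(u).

h(u) = u^3 - 4u^2 - 6u - 3

Write h(u) = au^3 + bu^2 + cu + d. Substituting each data point gives a linear system:
  27a + 9b + 3c + d = -30
  64a + 16b + 4c + d = -27
  125a + 25b + 5c + d = -8
  216a + 36b + 6c + d = 33
Solving the system yields a = 1, b = -4, c = -6, d = -3.
So h(u) = u³ - 4u² - 6u - 3.
Check: h(6) = 33. ✓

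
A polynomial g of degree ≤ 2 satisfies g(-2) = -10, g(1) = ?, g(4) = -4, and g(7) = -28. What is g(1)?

2

The 3 known points determine the degree-2 polynomial uniquely.
Write g(t) = at^2 + bt + c. Substituting each data point gives a linear system:
  4a - 2b + c = -10
  16a + 4b + c = -4
  49a + 7b + c = -28
Solving the system yields a = -1, b = 3, c = 0.
So g(t) = -t² + 3t.
Then g(1) = 2.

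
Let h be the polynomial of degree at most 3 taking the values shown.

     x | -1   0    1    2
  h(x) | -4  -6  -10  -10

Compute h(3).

0

Forward differences of the values at x = -1, 0, 1, 2:
  h  : -4  -6  -10  -10
  Δ  : -2  -4  0
  Δ^2: -2  4
  Δ^3: 6
The third differences are constant, confirming degree 3.
Interpolating (Newton forward form) and evaluating at x = 3 gives h(3) = 0.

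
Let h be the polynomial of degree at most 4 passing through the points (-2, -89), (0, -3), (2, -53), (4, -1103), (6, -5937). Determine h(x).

h(x) = -5x^4 + 2x^3 + 3x^2 + x - 3

Write h(x) = ax^4 + bx^3 + cx^2 + dx + e. Substituting each data point gives a linear system:
  16a - 8b + 4c - 2d + e = -89
  e = -3
  16a + 8b + 4c + 2d + e = -53
  256a + 64b + 16c + 4d + e = -1103
  1296a + 216b + 36c + 6d + e = -5937
Solving the system yields a = -5, b = 2, c = 3, d = 1, e = -3.
So h(x) = -5x^4 + 2x^3 + 3x^2 + x - 3.
Check: h(4) = -1103. ✓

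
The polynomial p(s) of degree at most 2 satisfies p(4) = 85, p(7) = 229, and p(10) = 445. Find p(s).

Write p(s) = as^2 + bs + c. Substituting each data point gives a linear system:
  16a + 4b + c = 85
  49a + 7b + c = 229
  100a + 10b + c = 445
Solving the system yields a = 4, b = 4, c = 5.
So p(s) = 4s^2 + 4s + 5.
Check: p(4) = 85. ✓

p(s) = 4s^2 + 4s + 5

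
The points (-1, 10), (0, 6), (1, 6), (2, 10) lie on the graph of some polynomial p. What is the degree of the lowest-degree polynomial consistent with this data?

2

Forward differences of the values at t = -1, 0, 1, 2:
  p  : 10  6  6  10
  Δ  : -4  0  4
  Δ^2: 4  4
  Δ^3: 0
The second differences are constant (4) and nonzero, while all higher differences vanish, so the minimal degree is 2.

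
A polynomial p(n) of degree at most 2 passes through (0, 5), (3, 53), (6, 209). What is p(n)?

Write p(n) = an^2 + bn + c. Substituting each data point gives a linear system:
  c = 5
  9a + 3b + c = 53
  36a + 6b + c = 209
Solving the system yields a = 6, b = -2, c = 5.
So p(n) = 6n^2 - 2n + 5.
Check: p(3) = 53. ✓

p(n) = 6n^2 - 2n + 5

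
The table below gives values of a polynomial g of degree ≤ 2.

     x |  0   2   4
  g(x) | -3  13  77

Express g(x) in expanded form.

Write g(x) = ax^2 + bx + c. Substituting each data point gives a linear system:
  c = -3
  4a + 2b + c = 13
  16a + 4b + c = 77
Solving the system yields a = 6, b = -4, c = -3.
So g(x) = 6x^2 - 4x - 3.
Check: g(4) = 77. ✓

g(x) = 6x^2 - 4x - 3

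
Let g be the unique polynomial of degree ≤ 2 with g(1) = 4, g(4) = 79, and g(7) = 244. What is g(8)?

Forward differences of the values at x = 1, 4, 7:
  g  : 4  79  244
  Δ  : 75  165
  Δ^2: 90
The second differences are constant, confirming degree 2.
Interpolating (Newton forward form) and evaluating at x = 8 gives g(8) = 319.

319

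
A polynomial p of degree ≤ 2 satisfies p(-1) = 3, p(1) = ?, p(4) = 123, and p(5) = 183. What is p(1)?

The 3 known points determine the degree-2 polynomial uniquely.
Write p(u) = au^2 + bu + c. Substituting each data point gives a linear system:
  a - b + c = 3
  16a + 4b + c = 123
  25a + 5b + c = 183
Solving the system yields a = 6, b = 6, c = 3.
So p(u) = 6u^2 + 6u + 3.
Then p(1) = 15.

15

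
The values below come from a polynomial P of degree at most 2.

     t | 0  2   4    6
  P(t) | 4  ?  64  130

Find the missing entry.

The 3 known points determine the degree-2 polynomial uniquely.
Write P(t) = at^2 + bt + c. Substituting each data point gives a linear system:
  c = 4
  16a + 4b + c = 64
  36a + 6b + c = 130
Solving the system yields a = 3, b = 3, c = 4.
So P(t) = 3t^2 + 3t + 4.
Then P(2) = 22.

22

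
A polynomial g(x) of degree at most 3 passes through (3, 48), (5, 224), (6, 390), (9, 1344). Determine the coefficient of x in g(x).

6

Write g(x) = ax^3 + bx^2 + cx + d. Substituting each data point gives a linear system:
  27a + 9b + 3c + d = 48
  125a + 25b + 5c + d = 224
  216a + 36b + 6c + d = 390
  729a + 81b + 9c + d = 1344
Solving the system yields a = 2, b = -2, c = 6, d = -6.
So g(x) = 2x^3 - 2x^2 + 6x - 6.
The coefficient of x is 6.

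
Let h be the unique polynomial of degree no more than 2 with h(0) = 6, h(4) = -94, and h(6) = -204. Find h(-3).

Using the Lagrange interpolation formula with nodes 0, 4, 6:
  L_0(t) = (t - 4)(t - 6) / 24
  L_1(t) = t(t - 6) / -8
  L_2(t) = t(t - 4) / 12
Then h(t) = 6·L_0(t) - 94·L_1(t) - 204·L_2(t).
Expanding and collecting terms gives h(t) = -5t^2 - 5t + 6.
Evaluating at t = -3: h(-3) = -24.

-24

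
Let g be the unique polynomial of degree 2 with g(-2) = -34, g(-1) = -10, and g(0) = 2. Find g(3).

-34

Forward differences of the values at u = -2, -1, 0:
  g  : -34  -10  2
  Δ  : 24  12
  Δ^2: -12
The second differences are constant, confirming degree 2.
Interpolating (Newton forward form) and evaluating at u = 3 gives g(3) = -34.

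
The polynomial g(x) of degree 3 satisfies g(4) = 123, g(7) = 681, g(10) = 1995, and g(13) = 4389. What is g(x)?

g(x) = 2x^3 - 5

Using the Lagrange interpolation formula with nodes 4, 7, 10, 13:
  L_0(x) = (x - 7)(x - 10)(x - 13) / -162
  L_1(x) = (x - 4)(x - 10)(x - 13) / 54
  L_2(x) = (x - 4)(x - 7)(x - 13) / -54
  L_3(x) = (x - 4)(x - 7)(x - 10) / 162
Then g(x) = 123·L_0(x) + 681·L_1(x) + 1995·L_2(x) + 4389·L_3(x).
Expanding and collecting terms gives g(x) = 2x³ - 5.
Check: g(10) = 1995. ✓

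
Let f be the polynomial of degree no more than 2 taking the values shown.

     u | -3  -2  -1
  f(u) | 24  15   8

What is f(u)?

Using the Lagrange interpolation formula with nodes -3, -2, -1:
  L_0(u) = (u + 2)(u + 1) / 2
  L_1(u) = (u + 3)(u + 1) / -1
  L_2(u) = (u + 3)(u + 2) / 2
Then f(u) = 24·L_0(u) + 15·L_1(u) + 8·L_2(u).
Expanding and collecting terms gives f(u) = u^2 - 4u + 3.
Check: f(-1) = 8. ✓

f(u) = u^2 - 4u + 3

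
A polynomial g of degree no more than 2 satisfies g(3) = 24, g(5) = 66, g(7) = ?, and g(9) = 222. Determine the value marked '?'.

132

On equispaced nodes a degree-2 polynomial has vanishing third forward difference, so
  - g(3) + 3·g(5) - 3·g(7) + g(9) = 0.
Substituting the known values and solving for g(7):
  -3·g(7) = -396
  g(7) = 132.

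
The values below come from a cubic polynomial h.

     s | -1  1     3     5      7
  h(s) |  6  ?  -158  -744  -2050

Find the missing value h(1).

On equispaced nodes a degree-3 polynomial has vanishing fourth forward difference, so
  h(-1) - 4·h(1) + 6·h(3) - 4·h(5) + h(7) = 0.
Substituting the known values and solving for h(1):
  -4·h(1) = 16
  h(1) = -4.

-4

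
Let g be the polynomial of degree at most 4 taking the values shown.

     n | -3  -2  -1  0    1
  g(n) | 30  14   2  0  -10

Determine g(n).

Write g(n) = an^4 + bn^3 + cn^2 + dn + e. Substituting each data point gives a linear system:
  81a - 27b + 9c - 3d + e = 30
  16a - 8b + 4c - 2d + e = 14
  a - b + c - d + e = 2
  e = 0
  a + b + c + d + e = -10
Solving the system yields a = -1, b = -5, c = -3, d = -1, e = 0.
So g(n) = -n⁴ - 5n³ - 3n² - n.
Check: g(1) = -10. ✓

g(n) = -n^4 - 5n^3 - 3n^2 - n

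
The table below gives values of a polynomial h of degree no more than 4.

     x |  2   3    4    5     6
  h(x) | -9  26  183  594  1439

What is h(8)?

5391

Using the Lagrange interpolation formula with nodes 2, 3, 4, 5, 6:
  L_0(x) = (x - 3)(x - 4)(x - 5)(x - 6) / 24
  L_1(x) = (x - 2)(x - 4)(x - 5)(x - 6) / -6
  L_2(x) = (x - 2)(x - 3)(x - 5)(x - 6) / 4
  L_3(x) = (x - 2)(x - 3)(x - 4)(x - 6) / -6
  L_4(x) = (x - 2)(x - 3)(x - 4)(x - 5) / 24
Then h(x) = -9·L_0(x) + 26·L_1(x) + 183·L_2(x) + 594·L_3(x) + 1439·L_4(x).
Expanding and collecting terms gives h(x) = 2x^4 - 6x^3 + 5x^2 - 6x - 1.
Evaluating at x = 8: h(8) = 5391.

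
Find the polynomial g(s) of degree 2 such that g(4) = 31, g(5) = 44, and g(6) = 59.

g(s) = s^2 + 4s - 1

Using the Lagrange interpolation formula with nodes 4, 5, 6:
  L_0(s) = (s - 5)(s - 6) / 2
  L_1(s) = (s - 4)(s - 6) / -1
  L_2(s) = (s - 4)(s - 5) / 2
Then g(s) = 31·L_0(s) + 44·L_1(s) + 59·L_2(s).
Expanding and collecting terms gives g(s) = s² + 4s - 1.
Check: g(5) = 44. ✓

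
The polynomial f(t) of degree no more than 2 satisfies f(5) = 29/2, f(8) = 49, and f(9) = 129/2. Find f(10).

Using the Lagrange interpolation formula with nodes 5, 8, 9:
  L_0(t) = (t - 8)(t - 9) / 12
  L_1(t) = (t - 5)(t - 9) / -3
  L_2(t) = (t - 5)(t - 8) / 4
Then f(t) = 29/2·L_0(t) + 49·L_1(t) + 129/2·L_2(t).
Expanding and collecting terms gives f(t) = t² - (3/2)t - 3.
Evaluating at t = 10: f(10) = 82.

82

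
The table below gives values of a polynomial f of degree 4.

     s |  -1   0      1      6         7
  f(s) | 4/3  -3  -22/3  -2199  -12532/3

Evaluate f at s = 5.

Using the Lagrange interpolation formula with nodes -1, 0, 1, 6, 7:
  L_0(s) = s(s - 1)(s - 6)(s - 7) / 112
  L_1(s) = (s + 1)(s - 1)(s - 6)(s - 7) / -42
  L_2(s) = (s + 1)s(s - 6)(s - 7) / 60
  L_3(s) = (s + 1)s(s - 1)(s - 7) / -210
  L_4(s) = (s + 1)s(s - 1)(s - 6) / 336
Then f(s) = 4/3·L_0(s) - 3·L_1(s) - 22/3·L_2(s) - 2199·L_3(s) - 12532/3·L_4(s).
Expanding and collecting terms gives f(s) = -2s^4 + (5/3)s^3 + 2s^2 - 6s - 3.
Evaluating at s = 5: f(5) = -3074/3.

-3074/3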